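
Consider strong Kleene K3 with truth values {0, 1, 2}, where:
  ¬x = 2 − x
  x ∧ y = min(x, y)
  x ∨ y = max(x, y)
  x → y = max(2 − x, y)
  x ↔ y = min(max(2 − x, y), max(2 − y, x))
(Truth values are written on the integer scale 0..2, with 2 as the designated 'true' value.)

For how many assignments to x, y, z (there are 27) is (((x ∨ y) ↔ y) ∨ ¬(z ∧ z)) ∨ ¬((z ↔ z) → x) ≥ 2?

value 2: 18 assignments (counts)
value 1: 8 assignments
value 0: 1 assignment
So 18 of the 27 assignments meet the threshold.

18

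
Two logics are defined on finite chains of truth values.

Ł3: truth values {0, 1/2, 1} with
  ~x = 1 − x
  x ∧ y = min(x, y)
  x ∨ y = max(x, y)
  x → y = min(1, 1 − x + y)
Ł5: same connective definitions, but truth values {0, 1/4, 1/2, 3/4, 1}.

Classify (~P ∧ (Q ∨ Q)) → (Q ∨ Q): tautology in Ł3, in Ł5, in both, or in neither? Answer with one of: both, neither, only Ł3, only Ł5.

both

In Ł3: every assignment gives 1 — tautology.
In Ł5: every assignment gives 1 — tautology.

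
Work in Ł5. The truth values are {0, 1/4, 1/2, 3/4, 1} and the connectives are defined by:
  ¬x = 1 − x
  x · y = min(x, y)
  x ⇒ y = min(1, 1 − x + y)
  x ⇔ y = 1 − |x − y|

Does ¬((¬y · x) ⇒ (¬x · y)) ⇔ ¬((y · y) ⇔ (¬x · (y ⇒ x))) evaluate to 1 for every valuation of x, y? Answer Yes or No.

No

Counterexample: take x = 0, y = 0.
¬y = ¬0 = 1
¬y · x = 1 · 0 = 0
¬x = ¬0 = 1
¬x · y = 1 · 0 = 0
(¬y · x) ⇒ (¬x · y) = 0 ⇒ 0 = 1
¬((¬y · x) ⇒ (¬x · y)) = ¬1 = 0
y · y = 0 · 0 = 0
¬x = ¬0 = 1
y ⇒ x = 0 ⇒ 0 = 1
¬x · (y ⇒ x) = 1 · 1 = 1
(y · y) ⇔ (¬x · (y ⇒ x)) = 0 ⇔ 1 = 0
¬((y · y) ⇔ (¬x · (y ⇒ x))) = ¬0 = 1
¬((¬y · x) ⇒ (¬x · y)) ⇔ ¬((y · y) ⇔ (¬x · (y ⇒ x))) = 0 ⇔ 1 = 0
This gives 0 ≠ 1.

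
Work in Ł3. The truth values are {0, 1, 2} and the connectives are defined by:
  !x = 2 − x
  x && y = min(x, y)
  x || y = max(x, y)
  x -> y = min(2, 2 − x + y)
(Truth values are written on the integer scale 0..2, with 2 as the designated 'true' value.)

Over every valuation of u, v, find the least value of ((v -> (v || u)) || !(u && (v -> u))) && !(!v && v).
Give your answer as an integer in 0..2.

Take u = 0, v = 1:
v || u = 1 || 0 = 1
v -> (v || u) = 1 -> 1 = 2
v -> u = 1 -> 0 = 1
u && (v -> u) = 0 && 1 = 0
!(u && (v -> u)) = !0 = 2
(v -> (v || u)) || !(u && (v -> u)) = 2 || 2 = 2
!v = !1 = 1
!v && v = 1 && 1 = 1
!(!v && v) = !1 = 1
((v -> (v || u)) || !(u && (v -> u))) && !(!v && v) = 2 && 1 = 1
No assignment yields a value below 1, so this is the minimum.

1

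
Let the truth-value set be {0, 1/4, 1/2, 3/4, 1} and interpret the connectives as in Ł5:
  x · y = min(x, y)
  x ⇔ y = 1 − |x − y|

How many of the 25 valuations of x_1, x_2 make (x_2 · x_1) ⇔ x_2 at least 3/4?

19

value 1: 15 assignments (counts)
value 3/4: 4 assignments (counts)
value 1/2: 3 assignments
value 1/4: 2 assignments
value 0: 1 assignment
So 19 of the 25 assignments meet the threshold.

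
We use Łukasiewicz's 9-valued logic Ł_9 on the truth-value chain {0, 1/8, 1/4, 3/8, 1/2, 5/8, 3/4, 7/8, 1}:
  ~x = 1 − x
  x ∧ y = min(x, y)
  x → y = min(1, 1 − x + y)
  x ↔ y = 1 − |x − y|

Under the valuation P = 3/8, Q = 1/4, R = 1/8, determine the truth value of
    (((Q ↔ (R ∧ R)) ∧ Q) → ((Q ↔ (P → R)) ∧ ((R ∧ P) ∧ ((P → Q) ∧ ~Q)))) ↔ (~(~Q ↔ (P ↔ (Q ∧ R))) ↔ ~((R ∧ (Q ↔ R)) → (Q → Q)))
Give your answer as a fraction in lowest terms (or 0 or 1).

7/8

R ∧ R = 1/8 ∧ 1/8 = 1/8
Q ↔ (R ∧ R) = 1/4 ↔ 1/8 = 7/8
(Q ↔ (R ∧ R)) ∧ Q = 7/8 ∧ 1/4 = 1/4
P → R = 3/8 → 1/8 = 3/4
Q ↔ (P → R) = 1/4 ↔ 3/4 = 1/2
R ∧ P = 1/8 ∧ 3/8 = 1/8
P → Q = 3/8 → 1/4 = 7/8
~Q = ~1/4 = 3/4
(P → Q) ∧ ~Q = 7/8 ∧ 3/4 = 3/4
(R ∧ P) ∧ ((P → Q) ∧ ~Q) = 1/8 ∧ 3/4 = 1/8
(Q ↔ (P → R)) ∧ ((R ∧ P) ∧ ((P → Q) ∧ ~Q)) = 1/2 ∧ 1/8 = 1/8
((Q ↔ (R ∧ R)) ∧ Q) → ((Q ↔ (P → R)) ∧ ((R ∧ P) ∧ ((P → Q) ∧ ~Q))) = 1/4 → 1/8 = 7/8
~Q = ~1/4 = 3/4
Q ∧ R = 1/4 ∧ 1/8 = 1/8
P ↔ (Q ∧ R) = 3/8 ↔ 1/8 = 3/4
~Q ↔ (P ↔ (Q ∧ R)) = 3/4 ↔ 3/4 = 1
~(~Q ↔ (P ↔ (Q ∧ R))) = ~1 = 0
Q ↔ R = 1/4 ↔ 1/8 = 7/8
R ∧ (Q ↔ R) = 1/8 ∧ 7/8 = 1/8
Q → Q = 1/4 → 1/4 = 1
(R ∧ (Q ↔ R)) → (Q → Q) = 1/8 → 1 = 1
~((R ∧ (Q ↔ R)) → (Q → Q)) = ~1 = 0
~(~Q ↔ (P ↔ (Q ∧ R))) ↔ ~((R ∧ (Q ↔ R)) → (Q → Q)) = 0 ↔ 0 = 1
(((Q ↔ (R ∧ R)) ∧ Q) → ((Q ↔ (P → R)) ∧ ((R ∧ P) ∧ ((P → Q) ∧ ~Q)))) ↔ (~(~Q ↔ (P ↔ (Q ∧ R))) ↔ ~((R ∧ (Q ↔ R)) → (Q → Q))) = 7/8 ↔ 1 = 7/8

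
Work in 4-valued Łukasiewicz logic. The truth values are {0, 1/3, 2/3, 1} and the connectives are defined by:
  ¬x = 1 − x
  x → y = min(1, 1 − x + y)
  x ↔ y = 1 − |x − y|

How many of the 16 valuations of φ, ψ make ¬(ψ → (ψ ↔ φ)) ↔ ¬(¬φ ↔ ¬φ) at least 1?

12

φ = 0, ψ = 0 ↦ 1  ≥
φ = 0, ψ = 1/3 ↦ 1  ≥
φ = 0, ψ = 2/3 ↦ 2/3  <
φ = 0, ψ = 1 ↦ 0  <
φ = 1/3, ψ = 0 ↦ 1  ≥
φ = 1/3, ψ = 1/3 ↦ 1  ≥
φ = 1/3, ψ = 2/3 ↦ 1  ≥
φ = 1/3, ψ = 1 ↦ 1/3  <
φ = 2/3, ψ = 0 ↦ 1  ≥
φ = 2/3, ψ = 1/3 ↦ 1  ≥
φ = 2/3, ψ = 2/3 ↦ 1  ≥
φ = 2/3, ψ = 1 ↦ 2/3  <
φ = 1, ψ = 0 ↦ 1  ≥
φ = 1, ψ = 1/3 ↦ 1  ≥
φ = 1, ψ = 2/3 ↦ 1  ≥
φ = 1, ψ = 1 ↦ 1  ≥
So 12 of the 16 assignments meet the threshold.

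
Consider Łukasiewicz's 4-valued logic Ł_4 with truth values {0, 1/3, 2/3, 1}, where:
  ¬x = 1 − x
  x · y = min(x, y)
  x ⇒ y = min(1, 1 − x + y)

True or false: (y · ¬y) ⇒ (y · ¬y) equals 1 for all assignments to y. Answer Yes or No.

y = 0 ↦ 1
y = 1/3 ↦ 1
y = 2/3 ↦ 1
y = 1 ↦ 1
Every assignment gives a value ≥ 1.

Yes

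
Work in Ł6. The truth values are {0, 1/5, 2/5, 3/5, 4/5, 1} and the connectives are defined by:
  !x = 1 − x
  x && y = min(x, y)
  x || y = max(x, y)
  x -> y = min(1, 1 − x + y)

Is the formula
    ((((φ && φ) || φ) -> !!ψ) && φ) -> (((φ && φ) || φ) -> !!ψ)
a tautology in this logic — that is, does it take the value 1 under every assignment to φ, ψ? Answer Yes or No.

Yes

At φ = 4/5, ψ = 3/5, for instance:
φ && φ = 4/5 && 4/5 = 4/5
(φ && φ) || φ = 4/5 || 4/5 = 4/5
!ψ = !3/5 = 2/5
!!ψ = !2/5 = 3/5
((φ && φ) || φ) -> !!ψ = 4/5 -> 3/5 = 4/5
(((φ && φ) || φ) -> !!ψ) && φ = 4/5 && 4/5 = 4/5
((((φ && φ) || φ) -> !!ψ) && φ) -> (((φ && φ) || φ) -> !!ψ) = 4/5 -> 4/5 = 1
and checking the remaining 35 assignments likewise gives ≥ 1 in every case.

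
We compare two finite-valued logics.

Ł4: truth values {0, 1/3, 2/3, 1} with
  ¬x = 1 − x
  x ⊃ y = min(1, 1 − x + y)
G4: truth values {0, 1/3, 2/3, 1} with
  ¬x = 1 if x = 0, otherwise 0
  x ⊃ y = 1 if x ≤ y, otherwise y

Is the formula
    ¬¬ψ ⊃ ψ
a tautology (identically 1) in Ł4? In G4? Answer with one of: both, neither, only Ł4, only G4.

In Ł4: every assignment gives 1 — tautology.
In G4: at ψ = 1/3 the value is 1/3 — not a tautology.

only Ł4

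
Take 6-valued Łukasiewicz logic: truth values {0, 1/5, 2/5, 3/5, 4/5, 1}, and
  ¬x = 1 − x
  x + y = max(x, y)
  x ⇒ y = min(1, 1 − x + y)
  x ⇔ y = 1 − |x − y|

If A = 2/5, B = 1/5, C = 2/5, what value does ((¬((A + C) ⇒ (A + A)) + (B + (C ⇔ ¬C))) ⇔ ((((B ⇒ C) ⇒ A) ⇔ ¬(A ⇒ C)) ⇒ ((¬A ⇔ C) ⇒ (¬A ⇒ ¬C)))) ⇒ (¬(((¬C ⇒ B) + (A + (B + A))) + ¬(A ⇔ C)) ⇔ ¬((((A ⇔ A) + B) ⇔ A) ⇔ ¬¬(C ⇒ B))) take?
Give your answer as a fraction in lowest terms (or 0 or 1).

1

A + C = 2/5 + 2/5 = 2/5
A + A = 2/5 + 2/5 = 2/5
(A + C) ⇒ (A + A) = 2/5 ⇒ 2/5 = 1
¬((A + C) ⇒ (A + A)) = ¬1 = 0
¬C = ¬2/5 = 3/5
C ⇔ ¬C = 2/5 ⇔ 3/5 = 4/5
B + (C ⇔ ¬C) = 1/5 + 4/5 = 4/5
¬((A + C) ⇒ (A + A)) + (B + (C ⇔ ¬C)) = 0 + 4/5 = 4/5
B ⇒ C = 1/5 ⇒ 2/5 = 1
(B ⇒ C) ⇒ A = 1 ⇒ 2/5 = 2/5
A ⇒ C = 2/5 ⇒ 2/5 = 1
¬(A ⇒ C) = ¬1 = 0
((B ⇒ C) ⇒ A) ⇔ ¬(A ⇒ C) = 2/5 ⇔ 0 = 3/5
¬A = ¬2/5 = 3/5
¬A ⇔ C = 3/5 ⇔ 2/5 = 4/5
¬A = ¬2/5 = 3/5
¬C = ¬2/5 = 3/5
¬A ⇒ ¬C = 3/5 ⇒ 3/5 = 1
(¬A ⇔ C) ⇒ (¬A ⇒ ¬C) = 4/5 ⇒ 1 = 1
(((B ⇒ C) ⇒ A) ⇔ ¬(A ⇒ C)) ⇒ ((¬A ⇔ C) ⇒ (¬A ⇒ ¬C)) = 3/5 ⇒ 1 = 1
(¬((A + C) ⇒ (A + A)) + (B + (C ⇔ ¬C))) ⇔ ((((B ⇒ C) ⇒ A) ⇔ ¬(A ⇒ C)) ⇒ ((¬A ⇔ C) ⇒ (¬A ⇒ ¬C))) = 4/5 ⇔ 1 = 4/5
¬C = ¬2/5 = 3/5
¬C ⇒ B = 3/5 ⇒ 1/5 = 3/5
B + A = 1/5 + 2/5 = 2/5
A + (B + A) = 2/5 + 2/5 = 2/5
(¬C ⇒ B) + (A + (B + A)) = 3/5 + 2/5 = 3/5
A ⇔ C = 2/5 ⇔ 2/5 = 1
¬(A ⇔ C) = ¬1 = 0
((¬C ⇒ B) + (A + (B + A))) + ¬(A ⇔ C) = 3/5 + 0 = 3/5
¬(((¬C ⇒ B) + (A + (B + A))) + ¬(A ⇔ C)) = ¬3/5 = 2/5
A ⇔ A = 2/5 ⇔ 2/5 = 1
(A ⇔ A) + B = 1 + 1/5 = 1
((A ⇔ A) + B) ⇔ A = 1 ⇔ 2/5 = 2/5
C ⇒ B = 2/5 ⇒ 1/5 = 4/5
¬(C ⇒ B) = ¬4/5 = 1/5
¬¬(C ⇒ B) = ¬1/5 = 4/5
(((A ⇔ A) + B) ⇔ A) ⇔ ¬¬(C ⇒ B) = 2/5 ⇔ 4/5 = 3/5
¬((((A ⇔ A) + B) ⇔ A) ⇔ ¬¬(C ⇒ B)) = ¬3/5 = 2/5
¬(((¬C ⇒ B) + (A + (B + A))) + ¬(A ⇔ C)) ⇔ ¬((((A ⇔ A) + B) ⇔ A) ⇔ ¬¬(C ⇒ B)) = 2/5 ⇔ 2/5 = 1
((¬((A + C) ⇒ (A + A)) + (B + (C ⇔ ¬C))) ⇔ ((((B ⇒ C) ⇒ A) ⇔ ¬(A ⇒ C)) ⇒ ((¬A ⇔ C) ⇒ (¬A ⇒ ¬C)))) ⇒ (¬(((¬C ⇒ B) + (A + (B + A))) + ¬(A ⇔ C)) ⇔ ¬((((A ⇔ A) + B) ⇔ A) ⇔ ¬¬(C ⇒ B))) = 4/5 ⇒ 1 = 1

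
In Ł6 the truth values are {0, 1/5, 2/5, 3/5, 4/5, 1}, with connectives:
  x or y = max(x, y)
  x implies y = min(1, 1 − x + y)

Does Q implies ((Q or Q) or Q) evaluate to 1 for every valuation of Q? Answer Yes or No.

Yes

Q = 0 ↦ 1
Q = 1/5 ↦ 1
Q = 2/5 ↦ 1
Q = 3/5 ↦ 1
Q = 4/5 ↦ 1
Q = 1 ↦ 1
Every assignment gives a value ≥ 1.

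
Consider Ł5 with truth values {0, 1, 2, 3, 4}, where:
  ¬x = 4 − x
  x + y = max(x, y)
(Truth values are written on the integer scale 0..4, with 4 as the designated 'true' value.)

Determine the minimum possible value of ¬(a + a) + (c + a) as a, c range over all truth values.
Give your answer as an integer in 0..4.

Take a = 2, c = 0:
a + a = 2 + 2 = 2
¬(a + a) = ¬2 = 2
c + a = 0 + 2 = 2
¬(a + a) + (c + a) = 2 + 2 = 2
No assignment yields a value below 2, so this is the minimum.

2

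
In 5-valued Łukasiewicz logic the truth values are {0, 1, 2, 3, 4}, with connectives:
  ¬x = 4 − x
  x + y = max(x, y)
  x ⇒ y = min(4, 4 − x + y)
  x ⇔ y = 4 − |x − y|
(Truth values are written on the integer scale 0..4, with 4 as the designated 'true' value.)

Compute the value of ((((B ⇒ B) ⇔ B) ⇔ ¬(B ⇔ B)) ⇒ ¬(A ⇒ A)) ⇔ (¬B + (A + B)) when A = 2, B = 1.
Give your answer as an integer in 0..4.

2

B ⇒ B = 1 ⇒ 1 = 4
(B ⇒ B) ⇔ B = 4 ⇔ 1 = 1
B ⇔ B = 1 ⇔ 1 = 4
¬(B ⇔ B) = ¬4 = 0
((B ⇒ B) ⇔ B) ⇔ ¬(B ⇔ B) = 1 ⇔ 0 = 3
A ⇒ A = 2 ⇒ 2 = 4
¬(A ⇒ A) = ¬4 = 0
(((B ⇒ B) ⇔ B) ⇔ ¬(B ⇔ B)) ⇒ ¬(A ⇒ A) = 3 ⇒ 0 = 1
¬B = ¬1 = 3
A + B = 2 + 1 = 2
¬B + (A + B) = 3 + 2 = 3
((((B ⇒ B) ⇔ B) ⇔ ¬(B ⇔ B)) ⇒ ¬(A ⇒ A)) ⇔ (¬B + (A + B)) = 1 ⇔ 3 = 2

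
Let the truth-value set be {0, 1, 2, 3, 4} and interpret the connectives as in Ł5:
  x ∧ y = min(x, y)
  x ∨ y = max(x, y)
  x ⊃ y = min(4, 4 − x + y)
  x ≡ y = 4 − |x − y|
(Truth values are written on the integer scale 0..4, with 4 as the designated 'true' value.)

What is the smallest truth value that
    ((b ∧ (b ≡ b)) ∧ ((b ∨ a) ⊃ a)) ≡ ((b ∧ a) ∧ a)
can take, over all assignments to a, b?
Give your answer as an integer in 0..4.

Take a = 0, b = 2:
b ≡ b = 2 ≡ 2 = 4
b ∧ (b ≡ b) = 2 ∧ 4 = 2
b ∨ a = 2 ∨ 0 = 2
(b ∨ a) ⊃ a = 2 ⊃ 0 = 2
(b ∧ (b ≡ b)) ∧ ((b ∨ a) ⊃ a) = 2 ∧ 2 = 2
b ∧ a = 2 ∧ 0 = 0
(b ∧ a) ∧ a = 0 ∧ 0 = 0
((b ∧ (b ≡ b)) ∧ ((b ∨ a) ⊃ a)) ≡ ((b ∧ a) ∧ a) = 2 ≡ 0 = 2
No assignment yields a value below 2, so this is the minimum.

2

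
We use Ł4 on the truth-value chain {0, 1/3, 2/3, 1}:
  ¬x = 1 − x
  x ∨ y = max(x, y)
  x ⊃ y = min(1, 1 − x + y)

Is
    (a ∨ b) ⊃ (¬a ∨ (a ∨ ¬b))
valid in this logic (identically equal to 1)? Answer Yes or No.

No

Counterexample: take a = 1/3, b = 1.
a ∨ b = 1/3 ∨ 1 = 1
¬a = ¬1/3 = 2/3
¬b = ¬1 = 0
a ∨ ¬b = 1/3 ∨ 0 = 1/3
¬a ∨ (a ∨ ¬b) = 2/3 ∨ 1/3 = 2/3
(a ∨ b) ⊃ (¬a ∨ (a ∨ ¬b)) = 1 ⊃ 2/3 = 2/3
This gives 2/3 ≠ 1.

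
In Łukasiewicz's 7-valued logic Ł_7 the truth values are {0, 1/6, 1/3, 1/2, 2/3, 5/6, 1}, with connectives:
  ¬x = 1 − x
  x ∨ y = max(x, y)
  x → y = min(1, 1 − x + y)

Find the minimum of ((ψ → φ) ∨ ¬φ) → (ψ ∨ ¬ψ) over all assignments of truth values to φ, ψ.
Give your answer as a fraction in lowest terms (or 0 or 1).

Take φ = 0, ψ = 1/2:
ψ → φ = 1/2 → 0 = 1/2
¬φ = ¬0 = 1
(ψ → φ) ∨ ¬φ = 1/2 ∨ 1 = 1
¬ψ = ¬1/2 = 1/2
ψ ∨ ¬ψ = 1/2 ∨ 1/2 = 1/2
((ψ → φ) ∨ ¬φ) → (ψ ∨ ¬ψ) = 1 → 1/2 = 1/2
No assignment yields a value below 1/2, so this is the minimum.

1/2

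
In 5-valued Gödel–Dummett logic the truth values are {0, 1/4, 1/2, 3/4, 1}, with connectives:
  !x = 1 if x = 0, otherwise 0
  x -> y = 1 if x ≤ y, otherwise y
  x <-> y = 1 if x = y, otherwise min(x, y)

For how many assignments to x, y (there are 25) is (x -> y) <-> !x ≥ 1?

value 1: 9 assignments (counts)
value 0: 16 assignments
So 9 of the 25 assignments meet the threshold.

9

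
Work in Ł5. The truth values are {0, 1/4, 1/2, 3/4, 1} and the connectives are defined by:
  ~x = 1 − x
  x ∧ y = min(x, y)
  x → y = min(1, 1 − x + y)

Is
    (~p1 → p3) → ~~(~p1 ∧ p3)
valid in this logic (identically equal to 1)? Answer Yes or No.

No

Counterexample: take p1 = 1/4, p3 = 0.
~p1 = ~1/4 = 3/4
~p1 → p3 = 3/4 → 0 = 1/4
~p1 = ~1/4 = 3/4
~p1 ∧ p3 = 3/4 ∧ 0 = 0
~(~p1 ∧ p3) = ~0 = 1
~~(~p1 ∧ p3) = ~1 = 0
(~p1 → p3) → ~~(~p1 ∧ p3) = 1/4 → 0 = 3/4
This gives 3/4 ≠ 1.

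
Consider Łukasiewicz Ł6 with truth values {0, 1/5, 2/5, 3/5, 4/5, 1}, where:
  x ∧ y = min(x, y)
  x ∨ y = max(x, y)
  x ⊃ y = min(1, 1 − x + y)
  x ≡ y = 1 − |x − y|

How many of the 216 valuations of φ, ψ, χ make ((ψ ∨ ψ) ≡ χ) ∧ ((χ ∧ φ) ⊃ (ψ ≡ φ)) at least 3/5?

144

value 1: 36 assignments (counts)
value 4/5: 60 assignments (counts)
value 3/5: 48 assignments (counts)
value 2/5: 36 assignments
value 1/5: 24 assignments
value 0: 12 assignments
So 144 of the 216 assignments meet the threshold.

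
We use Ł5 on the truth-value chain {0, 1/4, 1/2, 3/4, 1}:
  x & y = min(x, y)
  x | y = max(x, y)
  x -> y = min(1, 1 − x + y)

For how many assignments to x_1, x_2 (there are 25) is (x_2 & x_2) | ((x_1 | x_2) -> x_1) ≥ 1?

19

value 1: 19 assignments (counts)
value 3/4: 5 assignments
value 1/2: 1 assignment
So 19 of the 25 assignments meet the threshold.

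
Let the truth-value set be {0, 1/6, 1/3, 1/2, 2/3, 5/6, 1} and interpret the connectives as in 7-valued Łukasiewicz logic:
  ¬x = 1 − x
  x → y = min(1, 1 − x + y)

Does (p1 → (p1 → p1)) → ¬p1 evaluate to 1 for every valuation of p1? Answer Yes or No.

Counterexample: take p1 = 1/6.
p1 → p1 = 1/6 → 1/6 = 1
p1 → (p1 → p1) = 1/6 → 1 = 1
¬p1 = ¬1/6 = 5/6
(p1 → (p1 → p1)) → ¬p1 = 1 → 5/6 = 5/6
This gives 5/6 ≠ 1.

No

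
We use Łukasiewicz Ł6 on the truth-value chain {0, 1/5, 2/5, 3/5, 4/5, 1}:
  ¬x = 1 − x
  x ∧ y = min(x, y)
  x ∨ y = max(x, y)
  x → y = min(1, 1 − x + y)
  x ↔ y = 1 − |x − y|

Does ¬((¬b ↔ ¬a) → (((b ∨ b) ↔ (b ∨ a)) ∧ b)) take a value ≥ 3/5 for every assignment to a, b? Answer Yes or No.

Counterexample: take a = 0, b = 2/5.
¬b = ¬2/5 = 3/5
¬a = ¬0 = 1
¬b ↔ ¬a = 3/5 ↔ 1 = 3/5
b ∨ b = 2/5 ∨ 2/5 = 2/5
b ∨ a = 2/5 ∨ 0 = 2/5
(b ∨ b) ↔ (b ∨ a) = 2/5 ↔ 2/5 = 1
((b ∨ b) ↔ (b ∨ a)) ∧ b = 1 ∧ 2/5 = 2/5
(¬b ↔ ¬a) → (((b ∨ b) ↔ (b ∨ a)) ∧ b) = 3/5 → 2/5 = 4/5
¬((¬b ↔ ¬a) → (((b ∨ b) ↔ (b ∨ a)) ∧ b)) = ¬4/5 = 1/5
This gives 1/5, which is below 3/5.

No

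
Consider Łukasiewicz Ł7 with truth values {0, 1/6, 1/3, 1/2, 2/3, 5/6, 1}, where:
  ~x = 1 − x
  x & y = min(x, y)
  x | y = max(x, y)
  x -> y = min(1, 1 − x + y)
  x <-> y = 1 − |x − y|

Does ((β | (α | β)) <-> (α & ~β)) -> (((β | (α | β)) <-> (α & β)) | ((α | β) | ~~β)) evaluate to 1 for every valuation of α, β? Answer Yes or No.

No

Counterexample: take α = 1/6, β = 0.
α | β = 1/6 | 0 = 1/6
β | (α | β) = 0 | 1/6 = 1/6
~β = ~0 = 1
α & ~β = 1/6 & 1 = 1/6
(β | (α | β)) <-> (α & ~β) = 1/6 <-> 1/6 = 1
α | β = 1/6 | 0 = 1/6
β | (α | β) = 0 | 1/6 = 1/6
α & β = 1/6 & 0 = 0
(β | (α | β)) <-> (α & β) = 1/6 <-> 0 = 5/6
α | β = 1/6 | 0 = 1/6
~β = ~0 = 1
~~β = ~1 = 0
(α | β) | ~~β = 1/6 | 0 = 1/6
((β | (α | β)) <-> (α & β)) | ((α | β) | ~~β) = 5/6 | 1/6 = 5/6
((β | (α | β)) <-> (α & ~β)) -> (((β | (α | β)) <-> (α & β)) | ((α | β) | ~~β)) = 1 -> 5/6 = 5/6
This gives 5/6 ≠ 1.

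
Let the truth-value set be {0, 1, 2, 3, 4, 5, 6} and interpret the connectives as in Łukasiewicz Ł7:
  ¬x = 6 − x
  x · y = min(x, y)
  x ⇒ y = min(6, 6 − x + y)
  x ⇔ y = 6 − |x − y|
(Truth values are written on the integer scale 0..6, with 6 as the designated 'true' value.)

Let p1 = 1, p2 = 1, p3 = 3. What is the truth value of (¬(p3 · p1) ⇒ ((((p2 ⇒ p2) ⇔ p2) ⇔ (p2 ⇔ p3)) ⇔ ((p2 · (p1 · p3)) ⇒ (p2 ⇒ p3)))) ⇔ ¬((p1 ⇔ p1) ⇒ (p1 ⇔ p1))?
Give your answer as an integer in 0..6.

p3 · p1 = 3 · 1 = 1
¬(p3 · p1) = ¬1 = 5
p2 ⇒ p2 = 1 ⇒ 1 = 6
(p2 ⇒ p2) ⇔ p2 = 6 ⇔ 1 = 1
p2 ⇔ p3 = 1 ⇔ 3 = 4
((p2 ⇒ p2) ⇔ p2) ⇔ (p2 ⇔ p3) = 1 ⇔ 4 = 3
p1 · p3 = 1 · 3 = 1
p2 · (p1 · p3) = 1 · 1 = 1
p2 ⇒ p3 = 1 ⇒ 3 = 6
(p2 · (p1 · p3)) ⇒ (p2 ⇒ p3) = 1 ⇒ 6 = 6
(((p2 ⇒ p2) ⇔ p2) ⇔ (p2 ⇔ p3)) ⇔ ((p2 · (p1 · p3)) ⇒ (p2 ⇒ p3)) = 3 ⇔ 6 = 3
¬(p3 · p1) ⇒ ((((p2 ⇒ p2) ⇔ p2) ⇔ (p2 ⇔ p3)) ⇔ ((p2 · (p1 · p3)) ⇒ (p2 ⇒ p3))) = 5 ⇒ 3 = 4
p1 ⇔ p1 = 1 ⇔ 1 = 6
p1 ⇔ p1 = 1 ⇔ 1 = 6
(p1 ⇔ p1) ⇒ (p1 ⇔ p1) = 6 ⇒ 6 = 6
¬((p1 ⇔ p1) ⇒ (p1 ⇔ p1)) = ¬6 = 0
(¬(p3 · p1) ⇒ ((((p2 ⇒ p2) ⇔ p2) ⇔ (p2 ⇔ p3)) ⇔ ((p2 · (p1 · p3)) ⇒ (p2 ⇒ p3)))) ⇔ ¬((p1 ⇔ p1) ⇒ (p1 ⇔ p1)) = 4 ⇔ 0 = 2

2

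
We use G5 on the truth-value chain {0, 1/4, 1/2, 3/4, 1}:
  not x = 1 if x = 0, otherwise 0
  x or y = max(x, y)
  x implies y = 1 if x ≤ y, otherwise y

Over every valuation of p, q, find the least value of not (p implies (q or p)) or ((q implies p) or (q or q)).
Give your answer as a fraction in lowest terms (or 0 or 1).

1/4

Take p = 0, q = 1/4:
q or p = 1/4 or 0 = 1/4
p implies (q or p) = 0 implies 1/4 = 1
not (p implies (q or p)) = not 1 = 0
q implies p = 1/4 implies 0 = 0
q or q = 1/4 or 1/4 = 1/4
(q implies p) or (q or q) = 0 or 1/4 = 1/4
not (p implies (q or p)) or ((q implies p) or (q or q)) = 0 or 1/4 = 1/4
No assignment yields a value below 1/4, so this is the minimum.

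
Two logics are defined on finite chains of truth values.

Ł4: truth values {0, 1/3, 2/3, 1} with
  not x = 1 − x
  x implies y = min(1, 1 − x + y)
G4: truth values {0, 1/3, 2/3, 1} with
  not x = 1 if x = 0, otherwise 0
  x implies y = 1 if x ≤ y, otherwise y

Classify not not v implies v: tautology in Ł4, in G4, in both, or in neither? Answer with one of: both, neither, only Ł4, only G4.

only Ł4

In Ł4: every assignment gives 1 — tautology.
In G4: at v = 1/3 the value is 1/3 — not a tautology.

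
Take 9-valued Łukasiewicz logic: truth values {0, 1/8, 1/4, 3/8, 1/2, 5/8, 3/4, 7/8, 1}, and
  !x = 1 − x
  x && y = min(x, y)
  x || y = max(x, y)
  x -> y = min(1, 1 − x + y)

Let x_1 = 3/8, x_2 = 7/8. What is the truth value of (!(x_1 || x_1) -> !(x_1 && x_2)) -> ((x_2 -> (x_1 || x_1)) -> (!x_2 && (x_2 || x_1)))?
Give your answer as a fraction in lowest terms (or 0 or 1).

5/8

x_1 || x_1 = 3/8 || 3/8 = 3/8
!(x_1 || x_1) = !3/8 = 5/8
x_1 && x_2 = 3/8 && 7/8 = 3/8
!(x_1 && x_2) = !3/8 = 5/8
!(x_1 || x_1) -> !(x_1 && x_2) = 5/8 -> 5/8 = 1
x_1 || x_1 = 3/8 || 3/8 = 3/8
x_2 -> (x_1 || x_1) = 7/8 -> 3/8 = 1/2
!x_2 = !7/8 = 1/8
x_2 || x_1 = 7/8 || 3/8 = 7/8
!x_2 && (x_2 || x_1) = 1/8 && 7/8 = 1/8
(x_2 -> (x_1 || x_1)) -> (!x_2 && (x_2 || x_1)) = 1/2 -> 1/8 = 5/8
(!(x_1 || x_1) -> !(x_1 && x_2)) -> ((x_2 -> (x_1 || x_1)) -> (!x_2 && (x_2 || x_1))) = 1 -> 5/8 = 5/8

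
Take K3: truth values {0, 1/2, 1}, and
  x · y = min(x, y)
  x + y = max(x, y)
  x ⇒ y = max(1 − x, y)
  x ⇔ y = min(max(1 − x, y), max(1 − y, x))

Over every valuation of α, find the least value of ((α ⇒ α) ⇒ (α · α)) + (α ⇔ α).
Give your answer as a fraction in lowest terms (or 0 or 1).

Take α = 1/2:
α ⇒ α = 1/2 ⇒ 1/2 = 1/2
α · α = 1/2 · 1/2 = 1/2
(α ⇒ α) ⇒ (α · α) = 1/2 ⇒ 1/2 = 1/2
α ⇔ α = 1/2 ⇔ 1/2 = 1/2
((α ⇒ α) ⇒ (α · α)) + (α ⇔ α) = 1/2 + 1/2 = 1/2
No assignment yields a value below 1/2, so this is the minimum.

1/2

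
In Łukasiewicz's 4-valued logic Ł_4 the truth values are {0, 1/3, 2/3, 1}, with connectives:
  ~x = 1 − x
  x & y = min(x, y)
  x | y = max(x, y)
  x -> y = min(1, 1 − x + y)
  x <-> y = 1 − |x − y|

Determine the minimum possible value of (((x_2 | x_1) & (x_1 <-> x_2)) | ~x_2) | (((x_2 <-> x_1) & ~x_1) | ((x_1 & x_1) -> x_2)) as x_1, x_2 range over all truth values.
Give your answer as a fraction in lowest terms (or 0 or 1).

2/3

Take x_1 = 2/3, x_2 = 1/3:
x_2 | x_1 = 1/3 | 2/3 = 2/3
x_1 <-> x_2 = 2/3 <-> 1/3 = 2/3
(x_2 | x_1) & (x_1 <-> x_2) = 2/3 & 2/3 = 2/3
~x_2 = ~1/3 = 2/3
((x_2 | x_1) & (x_1 <-> x_2)) | ~x_2 = 2/3 | 2/3 = 2/3
x_2 <-> x_1 = 1/3 <-> 2/3 = 2/3
~x_1 = ~2/3 = 1/3
(x_2 <-> x_1) & ~x_1 = 2/3 & 1/3 = 1/3
x_1 & x_1 = 2/3 & 2/3 = 2/3
(x_1 & x_1) -> x_2 = 2/3 -> 1/3 = 2/3
((x_2 <-> x_1) & ~x_1) | ((x_1 & x_1) -> x_2) = 1/3 | 2/3 = 2/3
(((x_2 | x_1) & (x_1 <-> x_2)) | ~x_2) | (((x_2 <-> x_1) & ~x_1) | ((x_1 & x_1) -> x_2)) = 2/3 | 2/3 = 2/3
No assignment yields a value below 2/3, so this is the minimum.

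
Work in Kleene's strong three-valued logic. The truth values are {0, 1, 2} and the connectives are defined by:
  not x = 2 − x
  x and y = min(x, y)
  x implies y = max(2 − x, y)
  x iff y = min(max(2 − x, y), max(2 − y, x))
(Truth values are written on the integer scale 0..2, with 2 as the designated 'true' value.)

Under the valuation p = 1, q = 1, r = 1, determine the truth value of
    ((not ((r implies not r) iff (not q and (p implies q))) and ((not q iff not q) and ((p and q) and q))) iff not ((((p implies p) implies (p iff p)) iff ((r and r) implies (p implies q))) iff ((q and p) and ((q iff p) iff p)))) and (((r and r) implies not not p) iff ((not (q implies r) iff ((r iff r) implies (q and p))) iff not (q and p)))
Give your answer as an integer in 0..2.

not r = not 1 = 1
r implies not r = 1 implies 1 = 1
not q = not 1 = 1
p implies q = 1 implies 1 = 1
not q and (p implies q) = 1 and 1 = 1
(r implies not r) iff (not q and (p implies q)) = 1 iff 1 = 1
not ((r implies not r) iff (not q and (p implies q))) = not 1 = 1
not q = not 1 = 1
not q = not 1 = 1
not q iff not q = 1 iff 1 = 1
p and q = 1 and 1 = 1
(p and q) and q = 1 and 1 = 1
(not q iff not q) and ((p and q) and q) = 1 and 1 = 1
not ((r implies not r) iff (not q and (p implies q))) and ((not q iff not q) and ((p and q) and q)) = 1 and 1 = 1
p implies p = 1 implies 1 = 1
p iff p = 1 iff 1 = 1
(p implies p) implies (p iff p) = 1 implies 1 = 1
r and r = 1 and 1 = 1
p implies q = 1 implies 1 = 1
(r and r) implies (p implies q) = 1 implies 1 = 1
((p implies p) implies (p iff p)) iff ((r and r) implies (p implies q)) = 1 iff 1 = 1
q and p = 1 and 1 = 1
q iff p = 1 iff 1 = 1
(q iff p) iff p = 1 iff 1 = 1
(q and p) and ((q iff p) iff p) = 1 and 1 = 1
(((p implies p) implies (p iff p)) iff ((r and r) implies (p implies q))) iff ((q and p) and ((q iff p) iff p)) = 1 iff 1 = 1
not ((((p implies p) implies (p iff p)) iff ((r and r) implies (p implies q))) iff ((q and p) and ((q iff p) iff p))) = not 1 = 1
(not ((r implies not r) iff (not q and (p implies q))) and ((not q iff not q) and ((p and q) and q))) iff not ((((p implies p) implies (p iff p)) iff ((r and r) implies (p implies q))) iff ((q and p) and ((q iff p) iff p))) = 1 iff 1 = 1
r and r = 1 and 1 = 1
not p = not 1 = 1
not not p = not 1 = 1
(r and r) implies not not p = 1 implies 1 = 1
q implies r = 1 implies 1 = 1
not (q implies r) = not 1 = 1
r iff r = 1 iff 1 = 1
q and p = 1 and 1 = 1
(r iff r) implies (q and p) = 1 implies 1 = 1
not (q implies r) iff ((r iff r) implies (q and p)) = 1 iff 1 = 1
q and p = 1 and 1 = 1
not (q and p) = not 1 = 1
(not (q implies r) iff ((r iff r) implies (q and p))) iff not (q and p) = 1 iff 1 = 1
((r and r) implies not not p) iff ((not (q implies r) iff ((r iff r) implies (q and p))) iff not (q and p)) = 1 iff 1 = 1
((not ((r implies not r) iff (not q and (p implies q))) and ((not q iff not q) and ((p and q) and q))) iff not ((((p implies p) implies (p iff p)) iff ((r and r) implies (p implies q))) iff ((q and p) and ((q iff p) iff p)))) and (((r and r) implies not not p) iff ((not (q implies r) iff ((r iff r) implies (q and p))) iff not (q and p))) = 1 and 1 = 1

1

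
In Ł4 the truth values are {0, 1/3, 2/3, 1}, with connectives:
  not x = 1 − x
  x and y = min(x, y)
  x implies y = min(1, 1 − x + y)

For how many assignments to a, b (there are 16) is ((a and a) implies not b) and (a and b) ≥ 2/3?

a = 0, b = 0 ↦ 0  <
a = 0, b = 1/3 ↦ 0  <
a = 0, b = 2/3 ↦ 0  <
a = 0, b = 1 ↦ 0  <
a = 1/3, b = 0 ↦ 0  <
a = 1/3, b = 1/3 ↦ 1/3  <
a = 1/3, b = 2/3 ↦ 1/3  <
a = 1/3, b = 1 ↦ 1/3  <
a = 2/3, b = 0 ↦ 0  <
a = 2/3, b = 1/3 ↦ 1/3  <
a = 2/3, b = 2/3 ↦ 2/3  ≥
a = 2/3, b = 1 ↦ 1/3  <
a = 1, b = 0 ↦ 0  <
a = 1, b = 1/3 ↦ 1/3  <
a = 1, b = 2/3 ↦ 1/3  <
a = 1, b = 1 ↦ 0  <
So 1 of the 16 assignments meets the threshold.

1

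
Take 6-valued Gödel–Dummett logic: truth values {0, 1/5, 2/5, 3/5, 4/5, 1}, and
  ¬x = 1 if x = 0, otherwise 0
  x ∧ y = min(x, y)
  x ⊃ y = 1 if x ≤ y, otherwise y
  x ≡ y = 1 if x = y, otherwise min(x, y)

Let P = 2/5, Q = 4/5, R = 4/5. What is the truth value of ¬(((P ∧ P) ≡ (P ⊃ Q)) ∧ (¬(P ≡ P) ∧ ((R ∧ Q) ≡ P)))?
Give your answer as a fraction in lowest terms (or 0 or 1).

P ∧ P = 2/5 ∧ 2/5 = 2/5
P ⊃ Q = 2/5 ⊃ 4/5 = 1
(P ∧ P) ≡ (P ⊃ Q) = 2/5 ≡ 1 = 2/5
P ≡ P = 2/5 ≡ 2/5 = 1
¬(P ≡ P) = ¬1 = 0
R ∧ Q = 4/5 ∧ 4/5 = 4/5
(R ∧ Q) ≡ P = 4/5 ≡ 2/5 = 2/5
¬(P ≡ P) ∧ ((R ∧ Q) ≡ P) = 0 ∧ 2/5 = 0
((P ∧ P) ≡ (P ⊃ Q)) ∧ (¬(P ≡ P) ∧ ((R ∧ Q) ≡ P)) = 2/5 ∧ 0 = 0
¬(((P ∧ P) ≡ (P ⊃ Q)) ∧ (¬(P ≡ P) ∧ ((R ∧ Q) ≡ P))) = ¬0 = 1

1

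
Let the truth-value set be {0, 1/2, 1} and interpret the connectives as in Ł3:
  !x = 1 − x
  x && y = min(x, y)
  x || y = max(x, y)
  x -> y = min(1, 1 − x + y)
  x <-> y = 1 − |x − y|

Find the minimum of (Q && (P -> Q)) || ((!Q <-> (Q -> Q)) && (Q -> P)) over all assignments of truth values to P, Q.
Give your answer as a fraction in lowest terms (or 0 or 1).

1/2

Take P = 0, Q = 1/2:
P -> Q = 0 -> 1/2 = 1
Q && (P -> Q) = 1/2 && 1 = 1/2
!Q = !1/2 = 1/2
Q -> Q = 1/2 -> 1/2 = 1
!Q <-> (Q -> Q) = 1/2 <-> 1 = 1/2
Q -> P = 1/2 -> 0 = 1/2
(!Q <-> (Q -> Q)) && (Q -> P) = 1/2 && 1/2 = 1/2
(Q && (P -> Q)) || ((!Q <-> (Q -> Q)) && (Q -> P)) = 1/2 || 1/2 = 1/2
No assignment yields a value below 1/2, so this is the minimum.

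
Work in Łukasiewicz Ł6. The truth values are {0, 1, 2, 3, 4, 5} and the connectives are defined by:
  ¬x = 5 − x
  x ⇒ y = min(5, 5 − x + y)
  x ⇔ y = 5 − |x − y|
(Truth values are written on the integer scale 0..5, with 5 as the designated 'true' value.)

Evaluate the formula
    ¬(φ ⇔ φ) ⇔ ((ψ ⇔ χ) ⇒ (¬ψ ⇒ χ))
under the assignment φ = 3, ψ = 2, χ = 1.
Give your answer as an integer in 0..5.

1

φ ⇔ φ = 3 ⇔ 3 = 5
¬(φ ⇔ φ) = ¬5 = 0
ψ ⇔ χ = 2 ⇔ 1 = 4
¬ψ = ¬2 = 3
¬ψ ⇒ χ = 3 ⇒ 1 = 3
(ψ ⇔ χ) ⇒ (¬ψ ⇒ χ) = 4 ⇒ 3 = 4
¬(φ ⇔ φ) ⇔ ((ψ ⇔ χ) ⇒ (¬ψ ⇒ χ)) = 0 ⇔ 4 = 1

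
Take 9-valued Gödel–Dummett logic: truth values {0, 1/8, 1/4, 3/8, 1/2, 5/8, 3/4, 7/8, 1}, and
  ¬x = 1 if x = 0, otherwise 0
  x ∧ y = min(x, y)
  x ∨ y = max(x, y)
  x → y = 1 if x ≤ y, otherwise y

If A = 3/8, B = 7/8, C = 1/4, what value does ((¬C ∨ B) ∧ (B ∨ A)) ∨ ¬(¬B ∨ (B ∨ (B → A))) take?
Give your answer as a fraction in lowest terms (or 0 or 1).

7/8

¬C = ¬1/4 = 0
¬C ∨ B = 0 ∨ 7/8 = 7/8
B ∨ A = 7/8 ∨ 3/8 = 7/8
(¬C ∨ B) ∧ (B ∨ A) = 7/8 ∧ 7/8 = 7/8
¬B = ¬7/8 = 0
B → A = 7/8 → 3/8 = 3/8
B ∨ (B → A) = 7/8 ∨ 3/8 = 7/8
¬B ∨ (B ∨ (B → A)) = 0 ∨ 7/8 = 7/8
¬(¬B ∨ (B ∨ (B → A))) = ¬7/8 = 0
((¬C ∨ B) ∧ (B ∨ A)) ∨ ¬(¬B ∨ (B ∨ (B → A))) = 7/8 ∨ 0 = 7/8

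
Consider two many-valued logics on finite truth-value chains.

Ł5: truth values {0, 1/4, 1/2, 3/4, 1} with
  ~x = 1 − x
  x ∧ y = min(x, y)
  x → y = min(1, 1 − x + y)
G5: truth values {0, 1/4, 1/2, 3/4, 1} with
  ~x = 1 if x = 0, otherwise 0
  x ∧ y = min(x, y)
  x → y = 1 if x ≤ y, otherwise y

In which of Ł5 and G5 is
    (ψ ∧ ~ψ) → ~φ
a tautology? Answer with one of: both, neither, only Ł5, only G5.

only G5

In Ł5: at φ = 3/4, ψ = 1/2 the value is 3/4 — not a tautology.
In G5: every assignment gives 1 — tautology.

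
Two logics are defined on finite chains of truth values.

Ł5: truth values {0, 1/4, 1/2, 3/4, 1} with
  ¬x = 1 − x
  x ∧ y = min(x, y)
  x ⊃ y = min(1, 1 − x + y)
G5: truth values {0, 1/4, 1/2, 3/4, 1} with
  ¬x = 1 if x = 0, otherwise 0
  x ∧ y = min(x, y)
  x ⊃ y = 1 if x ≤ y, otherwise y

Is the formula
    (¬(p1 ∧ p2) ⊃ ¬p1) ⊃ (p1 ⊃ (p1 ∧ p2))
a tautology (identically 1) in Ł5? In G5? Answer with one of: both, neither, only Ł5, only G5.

only Ł5

In Ł5: every assignment gives 1 — tautology.
In G5: at p1 = 1/2, p2 = 1/4 the value is 1/4 — not a tautology.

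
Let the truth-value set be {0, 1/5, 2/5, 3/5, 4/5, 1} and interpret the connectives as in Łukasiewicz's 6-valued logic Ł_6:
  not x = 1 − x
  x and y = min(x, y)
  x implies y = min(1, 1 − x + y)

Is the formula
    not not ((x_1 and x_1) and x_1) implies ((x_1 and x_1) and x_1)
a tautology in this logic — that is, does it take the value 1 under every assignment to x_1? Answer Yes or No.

x_1 = 0 ↦ 1
x_1 = 1/5 ↦ 1
x_1 = 2/5 ↦ 1
x_1 = 3/5 ↦ 1
x_1 = 4/5 ↦ 1
x_1 = 1 ↦ 1
Every assignment gives a value ≥ 1.

Yes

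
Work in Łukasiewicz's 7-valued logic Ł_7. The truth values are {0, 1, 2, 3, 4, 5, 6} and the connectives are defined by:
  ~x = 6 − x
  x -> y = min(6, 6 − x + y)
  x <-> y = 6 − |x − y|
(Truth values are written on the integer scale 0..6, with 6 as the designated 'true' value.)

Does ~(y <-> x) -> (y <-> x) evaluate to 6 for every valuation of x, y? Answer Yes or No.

Counterexample: take x = 0, y = 4.
y <-> x = 4 <-> 0 = 2
~(y <-> x) = ~2 = 4
y <-> x = 4 <-> 0 = 2
~(y <-> x) -> (y <-> x) = 4 -> 2 = 4
This gives 4 ≠ 6.

No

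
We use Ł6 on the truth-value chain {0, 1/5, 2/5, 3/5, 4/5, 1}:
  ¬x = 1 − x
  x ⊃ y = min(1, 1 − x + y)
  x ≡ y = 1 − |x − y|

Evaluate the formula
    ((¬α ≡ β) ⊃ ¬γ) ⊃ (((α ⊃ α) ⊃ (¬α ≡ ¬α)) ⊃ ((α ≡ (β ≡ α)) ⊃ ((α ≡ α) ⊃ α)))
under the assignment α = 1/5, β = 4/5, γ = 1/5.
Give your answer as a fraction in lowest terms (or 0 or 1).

3/5

¬α = ¬1/5 = 4/5
¬α ≡ β = 4/5 ≡ 4/5 = 1
¬γ = ¬1/5 = 4/5
(¬α ≡ β) ⊃ ¬γ = 1 ⊃ 4/5 = 4/5
α ⊃ α = 1/5 ⊃ 1/5 = 1
¬α = ¬1/5 = 4/5
¬α = ¬1/5 = 4/5
¬α ≡ ¬α = 4/5 ≡ 4/5 = 1
(α ⊃ α) ⊃ (¬α ≡ ¬α) = 1 ⊃ 1 = 1
β ≡ α = 4/5 ≡ 1/5 = 2/5
α ≡ (β ≡ α) = 1/5 ≡ 2/5 = 4/5
α ≡ α = 1/5 ≡ 1/5 = 1
(α ≡ α) ⊃ α = 1 ⊃ 1/5 = 1/5
(α ≡ (β ≡ α)) ⊃ ((α ≡ α) ⊃ α) = 4/5 ⊃ 1/5 = 2/5
((α ⊃ α) ⊃ (¬α ≡ ¬α)) ⊃ ((α ≡ (β ≡ α)) ⊃ ((α ≡ α) ⊃ α)) = 1 ⊃ 2/5 = 2/5
((¬α ≡ β) ⊃ ¬γ) ⊃ (((α ⊃ α) ⊃ (¬α ≡ ¬α)) ⊃ ((α ≡ (β ≡ α)) ⊃ ((α ≡ α) ⊃ α))) = 4/5 ⊃ 2/5 = 3/5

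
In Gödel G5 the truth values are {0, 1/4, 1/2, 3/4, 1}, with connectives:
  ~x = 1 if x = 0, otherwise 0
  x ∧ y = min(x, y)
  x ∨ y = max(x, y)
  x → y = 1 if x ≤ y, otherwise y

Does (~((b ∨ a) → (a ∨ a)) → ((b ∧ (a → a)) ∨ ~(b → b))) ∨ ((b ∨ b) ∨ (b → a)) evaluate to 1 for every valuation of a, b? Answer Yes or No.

No

Counterexample: take a = 0, b = 1/4.
b ∨ a = 1/4 ∨ 0 = 1/4
a ∨ a = 0 ∨ 0 = 0
(b ∨ a) → (a ∨ a) = 1/4 → 0 = 0
~((b ∨ a) → (a ∨ a)) = ~0 = 1
a → a = 0 → 0 = 1
b ∧ (a → a) = 1/4 ∧ 1 = 1/4
b → b = 1/4 → 1/4 = 1
~(b → b) = ~1 = 0
(b ∧ (a → a)) ∨ ~(b → b) = 1/4 ∨ 0 = 1/4
~((b ∨ a) → (a ∨ a)) → ((b ∧ (a → a)) ∨ ~(b → b)) = 1 → 1/4 = 1/4
b ∨ b = 1/4 ∨ 1/4 = 1/4
b → a = 1/4 → 0 = 0
(b ∨ b) ∨ (b → a) = 1/4 ∨ 0 = 1/4
(~((b ∨ a) → (a ∨ a)) → ((b ∧ (a → a)) ∨ ~(b → b))) ∨ ((b ∨ b) ∨ (b → a)) = 1/4 ∨ 1/4 = 1/4
This gives 1/4 ≠ 1.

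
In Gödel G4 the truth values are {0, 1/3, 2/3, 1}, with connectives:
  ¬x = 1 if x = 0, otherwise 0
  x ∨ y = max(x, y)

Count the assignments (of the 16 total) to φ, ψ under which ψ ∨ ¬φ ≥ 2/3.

φ = 0, ψ = 0 ↦ 1  ≥
φ = 0, ψ = 1/3 ↦ 1  ≥
φ = 0, ψ = 2/3 ↦ 1  ≥
φ = 0, ψ = 1 ↦ 1  ≥
φ = 1/3, ψ = 0 ↦ 0  <
φ = 1/3, ψ = 1/3 ↦ 1/3  <
φ = 1/3, ψ = 2/3 ↦ 2/3  ≥
φ = 1/3, ψ = 1 ↦ 1  ≥
φ = 2/3, ψ = 0 ↦ 0  <
φ = 2/3, ψ = 1/3 ↦ 1/3  <
φ = 2/3, ψ = 2/3 ↦ 2/3  ≥
φ = 2/3, ψ = 1 ↦ 1  ≥
φ = 1, ψ = 0 ↦ 0  <
φ = 1, ψ = 1/3 ↦ 1/3  <
φ = 1, ψ = 2/3 ↦ 2/3  ≥
φ = 1, ψ = 1 ↦ 1  ≥
So 10 of the 16 assignments meet the threshold.

10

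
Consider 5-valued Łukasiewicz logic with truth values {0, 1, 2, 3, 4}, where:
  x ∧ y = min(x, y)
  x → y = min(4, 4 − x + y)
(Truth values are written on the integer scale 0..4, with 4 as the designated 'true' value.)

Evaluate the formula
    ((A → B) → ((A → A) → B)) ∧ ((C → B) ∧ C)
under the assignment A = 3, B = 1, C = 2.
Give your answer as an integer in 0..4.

A → B = 3 → 1 = 2
A → A = 3 → 3 = 4
(A → A) → B = 4 → 1 = 1
(A → B) → ((A → A) → B) = 2 → 1 = 3
C → B = 2 → 1 = 3
(C → B) ∧ C = 3 ∧ 2 = 2
((A → B) → ((A → A) → B)) ∧ ((C → B) ∧ C) = 3 ∧ 2 = 2

2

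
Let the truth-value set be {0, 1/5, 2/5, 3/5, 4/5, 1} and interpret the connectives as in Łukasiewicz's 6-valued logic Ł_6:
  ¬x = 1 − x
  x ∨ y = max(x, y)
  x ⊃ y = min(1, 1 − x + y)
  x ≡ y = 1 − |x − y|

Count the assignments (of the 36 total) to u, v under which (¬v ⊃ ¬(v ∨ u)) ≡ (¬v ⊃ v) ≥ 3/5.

31

value 1: 18 assignments (counts)
value 4/5: 9 assignments (counts)
value 3/5: 4 assignments (counts)
value 2/5: 3 assignments
value 1/5: 1 assignment
value 0: 1 assignment
So 31 of the 36 assignments meet the threshold.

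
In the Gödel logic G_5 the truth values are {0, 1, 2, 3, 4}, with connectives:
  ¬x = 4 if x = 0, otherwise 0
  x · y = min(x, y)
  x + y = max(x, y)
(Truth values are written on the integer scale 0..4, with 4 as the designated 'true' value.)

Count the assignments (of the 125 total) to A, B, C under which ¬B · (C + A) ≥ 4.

9

value 4: 9 assignments (counts)
value 3: 7 assignments
value 2: 5 assignments
value 1: 3 assignments
value 0: 101 assignments
So 9 of the 125 assignments meet the threshold.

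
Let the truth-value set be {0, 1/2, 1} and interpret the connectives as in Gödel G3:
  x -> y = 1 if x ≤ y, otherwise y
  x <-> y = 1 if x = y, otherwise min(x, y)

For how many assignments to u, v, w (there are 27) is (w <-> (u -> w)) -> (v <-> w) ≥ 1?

13

value 1: 13 assignments (counts)
value 1/2: 4 assignments
value 0: 10 assignments
So 13 of the 27 assignments meet the threshold.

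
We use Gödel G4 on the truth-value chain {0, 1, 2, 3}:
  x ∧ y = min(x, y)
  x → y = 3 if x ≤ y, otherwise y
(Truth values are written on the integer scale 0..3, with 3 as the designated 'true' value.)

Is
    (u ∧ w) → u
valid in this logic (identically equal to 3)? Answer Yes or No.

Yes

u = 0, w = 0 ↦ 3
u = 0, w = 1 ↦ 3
u = 0, w = 2 ↦ 3
u = 0, w = 3 ↦ 3
u = 1, w = 0 ↦ 3
u = 1, w = 1 ↦ 3
u = 1, w = 2 ↦ 3
u = 1, w = 3 ↦ 3
u = 2, w = 0 ↦ 3
u = 2, w = 1 ↦ 3
u = 2, w = 2 ↦ 3
u = 2, w = 3 ↦ 3
u = 3, w = 0 ↦ 3
u = 3, w = 1 ↦ 3
u = 3, w = 2 ↦ 3
u = 3, w = 3 ↦ 3
Every assignment gives a value ≥ 3.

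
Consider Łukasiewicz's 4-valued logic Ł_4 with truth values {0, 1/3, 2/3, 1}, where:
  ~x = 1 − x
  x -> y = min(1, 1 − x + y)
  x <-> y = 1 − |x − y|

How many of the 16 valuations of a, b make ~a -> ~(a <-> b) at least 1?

9

a = 0, b = 0 ↦ 0  <
a = 0, b = 1/3 ↦ 1/3  <
a = 0, b = 2/3 ↦ 2/3  <
a = 0, b = 1 ↦ 1  ≥
a = 1/3, b = 0 ↦ 2/3  <
a = 1/3, b = 1/3 ↦ 1/3  <
a = 1/3, b = 2/3 ↦ 2/3  <
a = 1/3, b = 1 ↦ 1  ≥
a = 2/3, b = 0 ↦ 1  ≥
a = 2/3, b = 1/3 ↦ 1  ≥
a = 2/3, b = 2/3 ↦ 2/3  <
a = 2/3, b = 1 ↦ 1  ≥
a = 1, b = 0 ↦ 1  ≥
a = 1, b = 1/3 ↦ 1  ≥
a = 1, b = 2/3 ↦ 1  ≥
a = 1, b = 1 ↦ 1  ≥
So 9 of the 16 assignments meet the threshold.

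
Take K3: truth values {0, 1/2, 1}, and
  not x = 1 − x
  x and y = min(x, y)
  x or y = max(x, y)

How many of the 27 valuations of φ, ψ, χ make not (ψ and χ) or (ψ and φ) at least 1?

17

value 1: 17 assignments (counts)
value 1/2: 9 assignments
value 0: 1 assignment
So 17 of the 27 assignments meet the threshold.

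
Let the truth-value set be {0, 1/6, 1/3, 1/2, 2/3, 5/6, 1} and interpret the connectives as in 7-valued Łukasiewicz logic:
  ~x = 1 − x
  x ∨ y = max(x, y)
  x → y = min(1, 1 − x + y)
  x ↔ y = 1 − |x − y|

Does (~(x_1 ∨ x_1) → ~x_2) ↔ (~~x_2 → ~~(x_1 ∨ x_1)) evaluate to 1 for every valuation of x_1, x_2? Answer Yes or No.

At x_1 = 1/3, x_2 = 1, for instance:
x_1 ∨ x_1 = 1/3 ∨ 1/3 = 1/3
~(x_1 ∨ x_1) = ~1/3 = 2/3
~x_2 = ~1 = 0
~(x_1 ∨ x_1) → ~x_2 = 2/3 → 0 = 1/3
~~x_2 = ~0 = 1
~~(x_1 ∨ x_1) = ~2/3 = 1/3
~~x_2 → ~~(x_1 ∨ x_1) = 1 → 1/3 = 1/3
(~(x_1 ∨ x_1) → ~x_2) ↔ (~~x_2 → ~~(x_1 ∨ x_1)) = 1/3 ↔ 1/3 = 1
and checking the remaining 48 assignments likewise gives ≥ 1 in every case.

Yes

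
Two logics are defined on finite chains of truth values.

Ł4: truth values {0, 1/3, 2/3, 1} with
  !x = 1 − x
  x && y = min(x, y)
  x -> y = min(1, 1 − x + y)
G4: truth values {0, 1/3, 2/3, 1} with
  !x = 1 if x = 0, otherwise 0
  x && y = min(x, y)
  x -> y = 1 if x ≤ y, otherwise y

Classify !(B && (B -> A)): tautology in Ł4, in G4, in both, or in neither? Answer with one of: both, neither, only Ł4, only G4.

neither

In Ł4: at A = 0, B = 1/3 the value is 2/3 — not a tautology.
In G4: at A = 1/3, B = 1/3 the value is 0 — not a tautology.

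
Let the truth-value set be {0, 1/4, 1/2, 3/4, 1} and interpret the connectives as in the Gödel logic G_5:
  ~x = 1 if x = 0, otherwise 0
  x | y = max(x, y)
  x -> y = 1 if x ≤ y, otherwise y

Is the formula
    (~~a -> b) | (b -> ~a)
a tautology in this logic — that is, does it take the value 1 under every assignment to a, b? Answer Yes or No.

No

Counterexample: take a = 1/4, b = 1/4.
~a = ~1/4 = 0
~~a = ~0 = 1
~~a -> b = 1 -> 1/4 = 1/4
~a = ~1/4 = 0
b -> ~a = 1/4 -> 0 = 0
(~~a -> b) | (b -> ~a) = 1/4 | 0 = 1/4
This gives 1/4 ≠ 1.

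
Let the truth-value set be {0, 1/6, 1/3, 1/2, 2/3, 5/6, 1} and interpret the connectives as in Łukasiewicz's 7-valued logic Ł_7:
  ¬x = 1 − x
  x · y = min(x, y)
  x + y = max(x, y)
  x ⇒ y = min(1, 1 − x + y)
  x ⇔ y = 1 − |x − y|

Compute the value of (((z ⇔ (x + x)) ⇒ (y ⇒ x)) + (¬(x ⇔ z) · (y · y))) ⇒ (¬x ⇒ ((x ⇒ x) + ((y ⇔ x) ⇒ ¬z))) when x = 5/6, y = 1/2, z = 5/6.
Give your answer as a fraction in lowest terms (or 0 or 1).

1

x + x = 5/6 + 5/6 = 5/6
z ⇔ (x + x) = 5/6 ⇔ 5/6 = 1
y ⇒ x = 1/2 ⇒ 5/6 = 1
(z ⇔ (x + x)) ⇒ (y ⇒ x) = 1 ⇒ 1 = 1
x ⇔ z = 5/6 ⇔ 5/6 = 1
¬(x ⇔ z) = ¬1 = 0
y · y = 1/2 · 1/2 = 1/2
¬(x ⇔ z) · (y · y) = 0 · 1/2 = 0
((z ⇔ (x + x)) ⇒ (y ⇒ x)) + (¬(x ⇔ z) · (y · y)) = 1 + 0 = 1
¬x = ¬5/6 = 1/6
x ⇒ x = 5/6 ⇒ 5/6 = 1
y ⇔ x = 1/2 ⇔ 5/6 = 2/3
¬z = ¬5/6 = 1/6
(y ⇔ x) ⇒ ¬z = 2/3 ⇒ 1/6 = 1/2
(x ⇒ x) + ((y ⇔ x) ⇒ ¬z) = 1 + 1/2 = 1
¬x ⇒ ((x ⇒ x) + ((y ⇔ x) ⇒ ¬z)) = 1/6 ⇒ 1 = 1
(((z ⇔ (x + x)) ⇒ (y ⇒ x)) + (¬(x ⇔ z) · (y · y))) ⇒ (¬x ⇒ ((x ⇒ x) + ((y ⇔ x) ⇒ ¬z))) = 1 ⇒ 1 = 1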